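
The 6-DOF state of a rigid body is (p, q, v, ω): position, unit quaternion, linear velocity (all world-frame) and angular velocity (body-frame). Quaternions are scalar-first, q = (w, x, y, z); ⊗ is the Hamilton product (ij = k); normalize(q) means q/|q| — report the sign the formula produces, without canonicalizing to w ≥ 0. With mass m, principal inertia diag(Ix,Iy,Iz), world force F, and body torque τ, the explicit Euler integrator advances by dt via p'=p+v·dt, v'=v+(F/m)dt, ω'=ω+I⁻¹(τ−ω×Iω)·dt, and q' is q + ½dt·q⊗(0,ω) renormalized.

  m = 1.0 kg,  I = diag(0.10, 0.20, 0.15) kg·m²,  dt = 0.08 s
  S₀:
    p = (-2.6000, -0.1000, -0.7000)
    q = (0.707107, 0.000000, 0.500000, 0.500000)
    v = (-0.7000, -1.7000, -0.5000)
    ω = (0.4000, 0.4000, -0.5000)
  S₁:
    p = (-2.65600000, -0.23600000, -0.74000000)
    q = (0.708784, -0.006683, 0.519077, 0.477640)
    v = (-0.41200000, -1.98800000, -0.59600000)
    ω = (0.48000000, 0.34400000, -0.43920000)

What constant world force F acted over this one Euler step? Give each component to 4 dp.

v₁ − v₀ = (0.28800000, -0.28800000, -0.09600000)
F = m·Δv/dt = (3.6000, -3.6000, -1.2000)

F = (3.6000, -3.6000, -1.2000)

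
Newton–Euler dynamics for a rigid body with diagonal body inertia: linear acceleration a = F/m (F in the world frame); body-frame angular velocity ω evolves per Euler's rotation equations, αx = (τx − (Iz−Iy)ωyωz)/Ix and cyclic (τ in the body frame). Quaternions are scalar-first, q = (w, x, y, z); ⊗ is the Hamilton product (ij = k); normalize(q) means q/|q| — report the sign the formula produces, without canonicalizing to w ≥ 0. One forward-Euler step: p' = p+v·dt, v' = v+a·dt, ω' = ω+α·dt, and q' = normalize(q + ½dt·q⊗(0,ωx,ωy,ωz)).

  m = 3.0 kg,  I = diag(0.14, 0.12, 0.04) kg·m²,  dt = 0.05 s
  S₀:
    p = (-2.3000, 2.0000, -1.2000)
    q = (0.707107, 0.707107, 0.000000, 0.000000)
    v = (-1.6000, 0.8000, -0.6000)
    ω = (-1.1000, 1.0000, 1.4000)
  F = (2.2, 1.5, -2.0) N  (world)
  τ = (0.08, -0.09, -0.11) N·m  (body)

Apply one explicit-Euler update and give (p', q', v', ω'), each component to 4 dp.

p' = (-2.3800, 2.0400, -1.2300)
q' = (0.7256, 0.6868, -0.0071, 0.0424)
v' = (-1.5633, 0.8250, -0.6333)
ω' = (-1.0314, 1.0267, 1.2350)

linear accel F/m = (0.7333, 0.5000, -0.6667)
new position p' = (-2.3800, 2.0400, -1.2300)
v' = v + a·dt = (-1.5633, 0.8250, -0.6333)
(τ − ω×Iω)/I = (1.3714, 0.5333, -3.3000)
new body rate ω' = (-1.0314, 1.0267, 1.2350)
2q̇ = q⊗(0,ω) = (0.7778177, -0.7778177, -0.2828428, 1.6970568)
q' = normalize(q + ½dt·q⊗(0,ω)) = (0.7256, 0.6868, -0.0071, 0.0424)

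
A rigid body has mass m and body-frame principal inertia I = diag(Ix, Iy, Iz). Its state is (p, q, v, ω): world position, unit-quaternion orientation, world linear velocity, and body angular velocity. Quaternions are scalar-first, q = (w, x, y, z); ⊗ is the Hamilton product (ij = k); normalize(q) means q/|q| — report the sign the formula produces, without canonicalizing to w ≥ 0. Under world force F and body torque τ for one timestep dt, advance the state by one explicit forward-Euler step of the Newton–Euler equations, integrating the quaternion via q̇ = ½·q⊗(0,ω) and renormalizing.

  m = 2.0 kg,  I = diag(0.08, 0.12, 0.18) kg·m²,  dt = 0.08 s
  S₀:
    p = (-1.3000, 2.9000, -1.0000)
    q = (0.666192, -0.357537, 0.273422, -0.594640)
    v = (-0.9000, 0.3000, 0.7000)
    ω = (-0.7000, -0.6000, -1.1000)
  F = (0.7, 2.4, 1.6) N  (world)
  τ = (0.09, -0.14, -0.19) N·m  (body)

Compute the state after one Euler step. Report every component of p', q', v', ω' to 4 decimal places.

p' = (-1.3720, 2.9240, -0.9440)
q' = (0.6355, -0.4018, 0.2579, -0.6067)
v' = (-0.8720, 0.3960, 0.7640)
ω' = (-0.6496, -0.6420, -1.1919)

a = (0.3500, 1.2000, 0.8000)
p + v·dt = (-1.3720, 2.9240, -0.9440)
v + (F/m)dt = (-0.8720, 0.3960, 0.7640)
α = I⁻¹(τ − ω×Iω) = (0.6300, -0.5250, -1.1489)
ω + α·dt = (-0.6496, -0.6420, -1.1919)
q⊗(0,ω) = (-0.7403267, -1.1238826, -0.3767579, -0.3268936)
q + ½dt·q⊗(0,ω), renormalized = (0.6355, -0.4018, 0.2579, -0.6067)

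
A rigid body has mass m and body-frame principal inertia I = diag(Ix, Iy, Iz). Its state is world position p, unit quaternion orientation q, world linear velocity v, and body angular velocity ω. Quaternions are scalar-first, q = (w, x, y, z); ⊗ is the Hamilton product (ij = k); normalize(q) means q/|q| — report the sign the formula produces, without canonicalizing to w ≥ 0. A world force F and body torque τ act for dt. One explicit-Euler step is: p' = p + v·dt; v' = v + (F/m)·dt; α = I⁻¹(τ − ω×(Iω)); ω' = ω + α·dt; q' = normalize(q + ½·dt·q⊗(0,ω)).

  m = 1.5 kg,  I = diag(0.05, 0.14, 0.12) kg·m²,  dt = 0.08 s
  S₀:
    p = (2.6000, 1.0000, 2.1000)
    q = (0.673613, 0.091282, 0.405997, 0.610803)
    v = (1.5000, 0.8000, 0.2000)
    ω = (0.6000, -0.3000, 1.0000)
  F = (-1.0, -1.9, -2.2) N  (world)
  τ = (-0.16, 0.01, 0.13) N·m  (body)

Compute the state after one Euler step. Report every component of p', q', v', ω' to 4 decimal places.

p' = (2.7200, 1.0640, 2.1160)
q' = (0.6511, 0.1309, 0.4084, 0.6262)
v' = (1.4467, 0.6987, 0.0827)
ω' = (0.3344, -0.2703, 1.0975)

a = (-0.6667, -1.2667, -1.4667)
new position p' = (2.7200, 1.0640, 2.1160)
new velocity v' = (1.4467, 0.6987, 0.0827)
gyro term ω×Iω = (0.0060, -0.0420, -0.0162)
α = I⁻¹(τ − ω×Iω) = (-3.3200, 0.3714, 1.2183)
new body rate ω' = (0.3344, -0.2703, 1.0975)
q⊗(0,ω) = (-0.5437731, 0.9934057, 0.0731159, 0.4026302)
updated quaternion q' = (0.6511, 0.1309, 0.4084, 0.6262)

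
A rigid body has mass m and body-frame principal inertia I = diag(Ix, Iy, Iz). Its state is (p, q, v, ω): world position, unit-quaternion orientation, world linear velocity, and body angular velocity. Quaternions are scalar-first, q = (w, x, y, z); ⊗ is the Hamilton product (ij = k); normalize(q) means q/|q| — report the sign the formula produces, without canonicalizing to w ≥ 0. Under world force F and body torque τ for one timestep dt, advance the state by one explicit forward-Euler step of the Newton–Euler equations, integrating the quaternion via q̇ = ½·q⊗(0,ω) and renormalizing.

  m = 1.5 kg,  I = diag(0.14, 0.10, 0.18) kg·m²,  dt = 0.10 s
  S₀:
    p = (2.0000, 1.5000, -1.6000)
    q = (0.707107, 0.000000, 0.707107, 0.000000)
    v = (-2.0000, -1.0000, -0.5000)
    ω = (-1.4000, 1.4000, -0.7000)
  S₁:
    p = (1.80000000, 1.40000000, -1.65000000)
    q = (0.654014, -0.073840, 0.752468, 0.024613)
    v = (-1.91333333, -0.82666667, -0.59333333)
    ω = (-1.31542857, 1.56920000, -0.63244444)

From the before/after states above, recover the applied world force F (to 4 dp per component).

v₁ − v₀ = (0.08666667, 0.17333333, -0.09333333)
applied force F = (1.3000, 2.6000, -1.4000)

F = (1.3000, 2.6000, -1.4000)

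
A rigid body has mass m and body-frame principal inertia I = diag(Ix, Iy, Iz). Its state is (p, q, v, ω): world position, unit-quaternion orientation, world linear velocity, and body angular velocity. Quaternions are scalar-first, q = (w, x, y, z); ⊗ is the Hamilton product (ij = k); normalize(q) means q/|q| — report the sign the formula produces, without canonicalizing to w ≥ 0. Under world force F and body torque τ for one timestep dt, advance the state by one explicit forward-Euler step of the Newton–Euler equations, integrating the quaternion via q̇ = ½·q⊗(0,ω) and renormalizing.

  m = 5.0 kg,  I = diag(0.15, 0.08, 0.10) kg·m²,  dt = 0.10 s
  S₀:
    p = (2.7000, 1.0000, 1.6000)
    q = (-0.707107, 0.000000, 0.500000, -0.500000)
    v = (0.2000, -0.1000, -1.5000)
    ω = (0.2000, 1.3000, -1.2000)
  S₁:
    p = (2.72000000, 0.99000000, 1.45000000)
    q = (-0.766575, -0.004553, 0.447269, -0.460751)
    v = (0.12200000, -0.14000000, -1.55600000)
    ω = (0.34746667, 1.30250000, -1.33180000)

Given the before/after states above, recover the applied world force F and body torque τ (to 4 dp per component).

F = (-3.9000, -2.0000, -2.8000)
τ = (0.1900, -0.0100, -0.1500)

rate change Δω = (0.14746667, 0.00250000, -0.13180000)
precession coupling = (-0.0312, -0.0120, -0.0182)
applied torque τ = (0.1900, -0.0100, -0.1500)
Δv = v₁−v₀ = (-0.07800000, -0.04000000, -0.05600000)
F = m·Δv/dt = (-3.9000, -2.0000, -2.8000)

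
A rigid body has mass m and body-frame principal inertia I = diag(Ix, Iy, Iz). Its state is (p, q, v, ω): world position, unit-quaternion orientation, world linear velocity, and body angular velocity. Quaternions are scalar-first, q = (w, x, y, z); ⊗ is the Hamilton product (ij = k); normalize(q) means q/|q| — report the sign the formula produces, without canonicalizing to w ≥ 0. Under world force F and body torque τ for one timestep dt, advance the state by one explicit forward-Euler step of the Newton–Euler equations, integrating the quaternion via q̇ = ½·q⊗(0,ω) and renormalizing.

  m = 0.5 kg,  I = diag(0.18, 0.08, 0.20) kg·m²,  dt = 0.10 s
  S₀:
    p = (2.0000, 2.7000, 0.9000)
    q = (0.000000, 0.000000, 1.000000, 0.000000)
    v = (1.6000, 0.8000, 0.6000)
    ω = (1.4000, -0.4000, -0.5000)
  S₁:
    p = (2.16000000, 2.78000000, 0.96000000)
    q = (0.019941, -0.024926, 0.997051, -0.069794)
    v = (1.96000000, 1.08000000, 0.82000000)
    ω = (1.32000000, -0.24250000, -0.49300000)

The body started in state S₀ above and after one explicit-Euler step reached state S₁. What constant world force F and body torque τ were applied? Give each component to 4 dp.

Δω = ω₁−ω₀ = (-0.08000000, 0.15750000, 0.00700000)
applied torque τ = (-0.1200, 0.1400, 0.0700)
Δv = v₁−v₀ = (0.36000000, 0.28000000, 0.22000000)
m·(v₁−v₀)/dt = (1.8000, 1.4000, 1.1000)

F = (1.8000, 1.4000, 1.1000)
τ = (-0.1200, 0.1400, 0.0700)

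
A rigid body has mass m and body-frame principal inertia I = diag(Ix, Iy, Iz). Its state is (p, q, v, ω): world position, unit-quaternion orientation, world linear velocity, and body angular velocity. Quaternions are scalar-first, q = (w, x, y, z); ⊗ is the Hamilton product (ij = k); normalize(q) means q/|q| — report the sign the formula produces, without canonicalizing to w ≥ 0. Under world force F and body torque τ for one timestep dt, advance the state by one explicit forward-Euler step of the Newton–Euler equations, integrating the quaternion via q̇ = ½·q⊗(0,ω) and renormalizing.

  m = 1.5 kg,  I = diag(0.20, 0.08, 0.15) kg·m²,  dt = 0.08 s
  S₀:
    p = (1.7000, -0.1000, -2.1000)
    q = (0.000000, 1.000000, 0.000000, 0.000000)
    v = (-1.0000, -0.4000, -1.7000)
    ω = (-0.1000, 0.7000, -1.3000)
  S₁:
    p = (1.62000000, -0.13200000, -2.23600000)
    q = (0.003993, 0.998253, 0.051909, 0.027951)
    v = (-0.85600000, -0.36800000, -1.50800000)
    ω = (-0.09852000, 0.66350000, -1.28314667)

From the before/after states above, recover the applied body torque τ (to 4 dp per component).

Δω = ω₁−ω₀ = (0.00148000, -0.03650000, 0.01685333)
applied torque τ = (-0.0600, -0.0300, 0.0400)

τ = (-0.0600, -0.0300, 0.0400)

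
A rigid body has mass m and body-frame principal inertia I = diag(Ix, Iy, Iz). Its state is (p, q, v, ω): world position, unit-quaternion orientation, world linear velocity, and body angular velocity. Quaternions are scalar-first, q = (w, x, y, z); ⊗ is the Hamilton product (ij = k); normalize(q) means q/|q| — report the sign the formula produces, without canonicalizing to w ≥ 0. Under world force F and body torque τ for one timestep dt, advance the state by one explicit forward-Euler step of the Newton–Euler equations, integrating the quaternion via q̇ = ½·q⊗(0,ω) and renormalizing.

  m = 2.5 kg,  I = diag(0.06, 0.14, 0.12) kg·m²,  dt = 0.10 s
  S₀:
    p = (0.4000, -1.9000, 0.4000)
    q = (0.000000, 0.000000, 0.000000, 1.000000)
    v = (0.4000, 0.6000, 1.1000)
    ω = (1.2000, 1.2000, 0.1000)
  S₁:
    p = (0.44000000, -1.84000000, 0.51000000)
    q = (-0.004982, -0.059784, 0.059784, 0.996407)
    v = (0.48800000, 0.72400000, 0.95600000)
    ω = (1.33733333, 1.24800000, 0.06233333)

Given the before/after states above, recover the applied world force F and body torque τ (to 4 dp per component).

ω₁ − ω₀ = (0.13733333, 0.04800000, -0.03766667)
gyro term ω₀×Iω₀ = (-0.0024, -0.0072, 0.1152)
I·α + gyro = (0.0800, 0.0600, 0.0700)
v₁ − v₀ = (0.08800000, 0.12400000, -0.14400000)
applied force F = (2.2000, 3.1000, -3.6000)

F = (2.2000, 3.1000, -3.6000)
τ = (0.0800, 0.0600, 0.0700)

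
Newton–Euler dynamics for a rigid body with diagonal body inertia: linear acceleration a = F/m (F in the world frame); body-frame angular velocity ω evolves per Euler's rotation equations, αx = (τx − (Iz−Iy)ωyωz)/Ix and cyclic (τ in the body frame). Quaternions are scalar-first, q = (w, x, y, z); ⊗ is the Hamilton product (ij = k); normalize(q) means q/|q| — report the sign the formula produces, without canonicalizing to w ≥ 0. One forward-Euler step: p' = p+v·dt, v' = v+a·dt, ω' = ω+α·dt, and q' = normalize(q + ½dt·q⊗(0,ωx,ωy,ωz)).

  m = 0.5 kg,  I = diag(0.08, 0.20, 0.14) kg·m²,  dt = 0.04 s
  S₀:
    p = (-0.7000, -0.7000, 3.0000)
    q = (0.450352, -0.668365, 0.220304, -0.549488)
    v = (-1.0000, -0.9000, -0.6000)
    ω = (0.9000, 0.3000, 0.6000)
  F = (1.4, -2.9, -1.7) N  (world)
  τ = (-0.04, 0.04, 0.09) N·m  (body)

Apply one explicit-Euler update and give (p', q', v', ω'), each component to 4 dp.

p' = (-0.7400, -0.7360, 2.9760)
q' = (0.4675, -0.6542, 0.2211, -0.5519)
v' = (-0.8880, -1.1320, -0.7360)
ω' = (0.8854, 0.3145, 0.6165)

p' = p + v·dt = (-0.7400, -0.7360, 2.9760)
new velocity v' = (-0.8880, -1.1320, -0.7360)
(τ − ω×Iω)/I = (-0.3650, 0.3620, 0.4114)
new body rate ω' = (0.8854, 0.3145, 0.6165)
Hamilton product q⊗(0,ω) = (0.8651301, 0.7023456, 0.0415854, -0.1285719)
updated quaternion q' = (0.4675, -0.6542, 0.2211, -0.5519)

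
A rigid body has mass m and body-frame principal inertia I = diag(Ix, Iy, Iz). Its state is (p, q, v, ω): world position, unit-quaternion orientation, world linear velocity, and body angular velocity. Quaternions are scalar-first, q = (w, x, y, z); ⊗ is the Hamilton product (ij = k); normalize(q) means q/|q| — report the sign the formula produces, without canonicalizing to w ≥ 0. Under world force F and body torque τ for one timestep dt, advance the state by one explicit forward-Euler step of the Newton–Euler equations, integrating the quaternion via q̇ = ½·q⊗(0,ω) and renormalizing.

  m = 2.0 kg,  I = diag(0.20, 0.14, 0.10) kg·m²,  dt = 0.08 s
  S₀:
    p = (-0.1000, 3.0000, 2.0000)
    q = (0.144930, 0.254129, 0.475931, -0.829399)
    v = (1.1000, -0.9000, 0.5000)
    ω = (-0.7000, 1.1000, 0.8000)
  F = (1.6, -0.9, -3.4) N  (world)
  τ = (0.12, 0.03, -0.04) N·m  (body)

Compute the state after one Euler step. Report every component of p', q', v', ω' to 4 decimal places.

p' = (-0.0120, 2.9280, 2.0400)
q' = (0.1574, 0.3012, 0.4965, -0.7988)
v' = (1.1640, -0.9360, 0.3640)
ω' = (-0.6379, 1.1491, 0.7310)

p' = p + v·dt = (-0.0120, 2.9280, 2.0400)
new velocity v' = (1.1640, -0.9360, 0.3640)
gyro term ω×Iω = (-0.0352, -0.0560, 0.0462)
α = I⁻¹(τ − ω×Iω) = (0.7760, 0.6143, -0.8620)
new body rate ω' = (-0.6379, 1.1491, 0.7310)
q⊗(0,ω) = (0.3178854, 1.1916327, 0.5366991, 0.7286376)
q' = normalize(q + ½dt·q⊗(0,ω)) = (0.1574, 0.3012, 0.4965, -0.7988)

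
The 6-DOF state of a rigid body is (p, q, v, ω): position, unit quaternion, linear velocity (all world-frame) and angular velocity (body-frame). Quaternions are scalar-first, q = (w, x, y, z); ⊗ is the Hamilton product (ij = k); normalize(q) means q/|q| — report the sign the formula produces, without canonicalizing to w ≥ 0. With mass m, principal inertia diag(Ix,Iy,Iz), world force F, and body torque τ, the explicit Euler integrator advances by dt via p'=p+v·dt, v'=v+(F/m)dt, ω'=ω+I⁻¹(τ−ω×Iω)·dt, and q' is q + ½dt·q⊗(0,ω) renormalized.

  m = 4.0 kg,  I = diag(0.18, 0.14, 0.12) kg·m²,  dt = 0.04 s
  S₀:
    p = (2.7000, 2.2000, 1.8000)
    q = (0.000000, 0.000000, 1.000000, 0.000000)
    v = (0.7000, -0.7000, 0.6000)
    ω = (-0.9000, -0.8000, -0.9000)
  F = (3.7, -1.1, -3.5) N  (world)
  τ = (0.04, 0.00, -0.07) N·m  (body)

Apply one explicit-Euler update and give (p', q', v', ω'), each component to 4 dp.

a = (0.9250, -0.2750, -0.8750)
p + v·dt = (2.7280, 2.1720, 1.8240)
v' = v + a·dt = (0.7370, -0.7110, 0.5650)
angular accel α = (0.3022, -0.3471, -0.3433)
ω' = ω + α·dt = (-0.8879, -0.8139, -0.9137)
Hamilton product q⊗(0,ω) = (0.8000000, -0.9000000, 0.0000000, 0.9000000)
q + ½dt·q⊗(0,ω), renormalized = (0.0160, -0.0180, 0.9995, 0.0180)

p' = (2.7280, 2.1720, 1.8240)
q' = (0.0160, -0.0180, 0.9995, 0.0180)
v' = (0.7370, -0.7110, 0.5650)
ω' = (-0.8879, -0.8139, -0.9137)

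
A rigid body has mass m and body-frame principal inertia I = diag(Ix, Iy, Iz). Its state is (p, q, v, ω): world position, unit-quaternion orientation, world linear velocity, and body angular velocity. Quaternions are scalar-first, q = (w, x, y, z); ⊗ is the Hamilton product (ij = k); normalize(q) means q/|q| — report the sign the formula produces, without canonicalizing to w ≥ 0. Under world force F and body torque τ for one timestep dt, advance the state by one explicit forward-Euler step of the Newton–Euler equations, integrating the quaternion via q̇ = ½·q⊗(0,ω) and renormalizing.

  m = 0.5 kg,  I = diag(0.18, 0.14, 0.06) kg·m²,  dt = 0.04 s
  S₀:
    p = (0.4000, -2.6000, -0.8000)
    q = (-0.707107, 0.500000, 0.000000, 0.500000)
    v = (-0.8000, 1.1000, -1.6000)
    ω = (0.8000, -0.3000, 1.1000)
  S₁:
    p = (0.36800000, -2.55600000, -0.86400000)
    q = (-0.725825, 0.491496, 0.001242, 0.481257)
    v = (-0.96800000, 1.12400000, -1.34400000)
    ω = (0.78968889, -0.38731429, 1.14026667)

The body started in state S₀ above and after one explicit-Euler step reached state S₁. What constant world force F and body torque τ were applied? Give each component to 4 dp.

F = (-2.1000, 0.3000, 3.2000)
τ = (-0.0200, -0.2000, 0.0700)

Δω = ω₁−ω₀ = (-0.01031111, -0.08731429, 0.04026667)
I·α + gyro = (-0.0200, -0.2000, 0.0700)
Δv = v₁−v₀ = (-0.16800000, 0.02400000, 0.25600000)
F = m·Δv/dt = (-2.1000, 0.3000, 3.2000)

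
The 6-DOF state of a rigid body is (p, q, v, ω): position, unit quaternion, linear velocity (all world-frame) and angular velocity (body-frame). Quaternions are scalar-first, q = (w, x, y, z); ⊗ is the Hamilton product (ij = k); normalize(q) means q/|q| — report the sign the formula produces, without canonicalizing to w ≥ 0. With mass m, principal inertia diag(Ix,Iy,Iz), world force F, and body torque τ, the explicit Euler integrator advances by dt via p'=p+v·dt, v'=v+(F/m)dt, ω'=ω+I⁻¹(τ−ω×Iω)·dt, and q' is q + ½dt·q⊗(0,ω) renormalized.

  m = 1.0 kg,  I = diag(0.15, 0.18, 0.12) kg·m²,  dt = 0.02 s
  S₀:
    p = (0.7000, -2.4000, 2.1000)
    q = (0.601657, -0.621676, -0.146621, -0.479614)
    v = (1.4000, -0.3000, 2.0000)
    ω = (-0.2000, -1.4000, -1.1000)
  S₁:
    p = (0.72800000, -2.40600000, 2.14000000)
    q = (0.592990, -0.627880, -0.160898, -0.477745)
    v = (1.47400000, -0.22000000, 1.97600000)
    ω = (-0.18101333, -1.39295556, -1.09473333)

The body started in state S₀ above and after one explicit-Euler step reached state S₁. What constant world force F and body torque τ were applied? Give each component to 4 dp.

Δω = ω₁−ω₀ = (0.01898667, 0.00704444, 0.00526667)
τ = I·(Δω/dt) + ω₀×(Iω₀) = (0.0500, 0.0700, 0.0400)
v₁ − v₀ = (0.07400000, 0.08000000, -0.02400000)
applied force F = (3.7000, 4.0000, -1.2000)

F = (3.7000, 4.0000, -1.2000)
τ = (0.0500, 0.0700, 0.0400)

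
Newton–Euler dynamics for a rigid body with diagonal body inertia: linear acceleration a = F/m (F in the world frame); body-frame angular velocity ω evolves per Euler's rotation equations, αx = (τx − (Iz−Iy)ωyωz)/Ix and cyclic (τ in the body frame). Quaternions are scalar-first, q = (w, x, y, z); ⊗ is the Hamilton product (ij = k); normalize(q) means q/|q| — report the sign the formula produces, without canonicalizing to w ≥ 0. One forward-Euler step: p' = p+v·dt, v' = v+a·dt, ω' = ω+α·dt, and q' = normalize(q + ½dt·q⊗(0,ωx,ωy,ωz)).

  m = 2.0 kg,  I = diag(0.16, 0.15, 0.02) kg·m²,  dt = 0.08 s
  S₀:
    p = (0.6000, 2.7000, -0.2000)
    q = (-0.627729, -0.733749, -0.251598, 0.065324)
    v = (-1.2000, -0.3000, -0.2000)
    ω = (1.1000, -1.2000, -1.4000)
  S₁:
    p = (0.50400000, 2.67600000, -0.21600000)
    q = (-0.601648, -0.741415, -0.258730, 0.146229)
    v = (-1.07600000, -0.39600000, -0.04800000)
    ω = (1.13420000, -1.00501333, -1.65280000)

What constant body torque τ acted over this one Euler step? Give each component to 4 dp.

τ = (-0.1500, 0.1500, -0.0500)

rate change Δω = (0.03420000, 0.19498667, -0.25280000)
gyro term ω₀×Iω₀ = (-0.2184, -0.2156, 0.0132)
I·α + gyro = (-0.1500, 0.1500, -0.0500)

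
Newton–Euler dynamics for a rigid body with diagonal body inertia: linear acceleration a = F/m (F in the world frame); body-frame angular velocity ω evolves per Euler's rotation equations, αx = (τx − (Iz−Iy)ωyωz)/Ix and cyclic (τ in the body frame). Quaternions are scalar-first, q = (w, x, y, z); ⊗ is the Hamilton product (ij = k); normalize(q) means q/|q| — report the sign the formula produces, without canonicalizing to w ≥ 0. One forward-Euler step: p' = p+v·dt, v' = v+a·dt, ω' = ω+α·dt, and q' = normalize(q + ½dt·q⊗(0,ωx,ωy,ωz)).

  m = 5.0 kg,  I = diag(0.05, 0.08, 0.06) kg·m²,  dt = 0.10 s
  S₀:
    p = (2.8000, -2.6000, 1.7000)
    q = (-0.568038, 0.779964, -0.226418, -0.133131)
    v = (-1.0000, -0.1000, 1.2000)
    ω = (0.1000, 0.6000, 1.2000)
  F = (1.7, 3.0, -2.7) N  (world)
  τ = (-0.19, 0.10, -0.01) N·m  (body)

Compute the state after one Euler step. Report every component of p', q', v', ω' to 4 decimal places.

new position p' = (2.7000, -2.6100, 1.8200)
v + (F/m)dt = (-0.9660, -0.0400, 1.1460)
(τ − ω×Iω)/I = (-3.5120, 1.2650, -0.1967)
ω + α·dt = (-0.2512, 0.7265, 1.1803)
2q̇ = q⊗(0,ω) = (0.2176116, -0.2486268, -1.2900927, -0.1910254)
q + ½dt·q⊗(0,ω), renormalized = (-0.5559, 0.7658, -0.2903, -0.1424)

p' = (2.7000, -2.6100, 1.8200)
q' = (-0.5559, 0.7658, -0.2903, -0.1424)
v' = (-0.9660, -0.0400, 1.1460)
ω' = (-0.2512, 0.7265, 1.1803)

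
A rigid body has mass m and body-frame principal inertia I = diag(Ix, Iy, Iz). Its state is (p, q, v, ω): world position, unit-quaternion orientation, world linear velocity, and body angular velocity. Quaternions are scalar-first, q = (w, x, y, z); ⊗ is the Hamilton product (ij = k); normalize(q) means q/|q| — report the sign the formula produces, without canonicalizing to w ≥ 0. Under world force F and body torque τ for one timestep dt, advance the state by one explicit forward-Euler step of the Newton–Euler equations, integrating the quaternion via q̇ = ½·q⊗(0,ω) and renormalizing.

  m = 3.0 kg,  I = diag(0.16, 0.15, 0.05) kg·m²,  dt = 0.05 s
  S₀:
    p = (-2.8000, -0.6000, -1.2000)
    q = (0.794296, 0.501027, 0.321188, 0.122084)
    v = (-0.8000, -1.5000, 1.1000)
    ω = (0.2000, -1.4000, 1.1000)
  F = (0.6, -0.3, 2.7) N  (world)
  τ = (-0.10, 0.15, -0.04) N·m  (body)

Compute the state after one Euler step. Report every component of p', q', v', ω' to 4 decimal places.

ω×(Iω) gyroscopic = (0.1540, 0.0242, 0.0028)
(τ − ω×Iω)/I = (-1.5875, 0.8387, -0.8560)
new body rate ω' = (0.1206, -1.3581, 1.0572)
2q̇ = q⊗(0,ω) = (0.2151654, 0.6830836, -1.6387273, 0.1080502)
updated quaternion q' = (0.7989, 0.5176, 0.2799, 0.1247)
a = F/m = (0.2000, -0.1000, 0.9000)
p' = p + v·dt = (-2.8400, -0.6750, -1.1450)
v' = v + a·dt = (-0.7900, -1.5050, 1.1450)

p' = (-2.8400, -0.6750, -1.1450)
q' = (0.7989, 0.5176, 0.2799, 0.1247)
v' = (-0.7900, -1.5050, 1.1450)
ω' = (0.1206, -1.3581, 1.0572)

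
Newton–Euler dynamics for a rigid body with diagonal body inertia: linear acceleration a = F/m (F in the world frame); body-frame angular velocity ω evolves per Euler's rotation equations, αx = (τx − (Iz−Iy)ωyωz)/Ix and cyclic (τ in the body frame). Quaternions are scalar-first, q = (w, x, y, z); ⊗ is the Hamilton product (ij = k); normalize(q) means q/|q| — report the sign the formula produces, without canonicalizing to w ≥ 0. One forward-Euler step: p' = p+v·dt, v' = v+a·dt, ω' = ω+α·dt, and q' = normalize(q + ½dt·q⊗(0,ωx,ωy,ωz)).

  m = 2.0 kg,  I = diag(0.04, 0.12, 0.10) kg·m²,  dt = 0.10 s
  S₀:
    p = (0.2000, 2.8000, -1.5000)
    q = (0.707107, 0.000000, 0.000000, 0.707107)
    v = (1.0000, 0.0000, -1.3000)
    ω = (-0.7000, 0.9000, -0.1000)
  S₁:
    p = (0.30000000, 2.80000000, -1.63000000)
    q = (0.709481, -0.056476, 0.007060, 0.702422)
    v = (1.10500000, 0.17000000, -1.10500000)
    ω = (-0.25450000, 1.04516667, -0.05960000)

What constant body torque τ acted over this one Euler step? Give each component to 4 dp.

τ = (0.1800, 0.1700, -0.0100)

Δω = ω₁−ω₀ = (0.44550000, 0.14516667, 0.04040000)
ω₀×(Iω₀) = (0.0018, -0.0042, -0.0504)
I·α + gyro = (0.1800, 0.1700, -0.0100)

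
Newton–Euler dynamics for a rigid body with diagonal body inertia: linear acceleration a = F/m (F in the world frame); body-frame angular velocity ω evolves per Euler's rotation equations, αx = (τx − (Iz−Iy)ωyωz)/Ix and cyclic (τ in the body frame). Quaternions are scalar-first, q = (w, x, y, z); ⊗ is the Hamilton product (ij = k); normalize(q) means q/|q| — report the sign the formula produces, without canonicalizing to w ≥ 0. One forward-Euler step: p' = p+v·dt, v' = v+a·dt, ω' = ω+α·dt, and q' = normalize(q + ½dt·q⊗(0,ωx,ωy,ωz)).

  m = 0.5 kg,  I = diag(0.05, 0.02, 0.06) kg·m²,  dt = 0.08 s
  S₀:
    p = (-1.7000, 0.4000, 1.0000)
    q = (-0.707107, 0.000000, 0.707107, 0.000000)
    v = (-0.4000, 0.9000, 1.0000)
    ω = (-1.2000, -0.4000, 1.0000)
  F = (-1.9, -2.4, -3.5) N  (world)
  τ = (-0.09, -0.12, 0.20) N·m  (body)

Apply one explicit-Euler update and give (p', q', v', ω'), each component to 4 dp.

ω×(Iω) gyroscopic = (-0.0160, 0.0120, -0.0144)
α = I⁻¹(τ − ω×Iω) = (-1.4800, -6.6000, 3.5733)
ω' = ω + α·dt = (-1.3184, -0.9280, 1.2859)
2q̇ = q⊗(0,ω) = (0.2828428, 1.5556354, 0.2828428, 0.1414214)
updated quaternion q' = (-0.6944, 0.0621, 0.7169, 0.0056)
linear accel F/m = (-3.8000, -4.8000, -7.0000)
new position p' = (-1.7320, 0.4720, 1.0800)
v' = v + a·dt = (-0.7040, 0.5160, 0.4400)

p' = (-1.7320, 0.4720, 1.0800)
q' = (-0.6944, 0.0621, 0.7169, 0.0056)
v' = (-0.7040, 0.5160, 0.4400)
ω' = (-1.3184, -0.9280, 1.2859)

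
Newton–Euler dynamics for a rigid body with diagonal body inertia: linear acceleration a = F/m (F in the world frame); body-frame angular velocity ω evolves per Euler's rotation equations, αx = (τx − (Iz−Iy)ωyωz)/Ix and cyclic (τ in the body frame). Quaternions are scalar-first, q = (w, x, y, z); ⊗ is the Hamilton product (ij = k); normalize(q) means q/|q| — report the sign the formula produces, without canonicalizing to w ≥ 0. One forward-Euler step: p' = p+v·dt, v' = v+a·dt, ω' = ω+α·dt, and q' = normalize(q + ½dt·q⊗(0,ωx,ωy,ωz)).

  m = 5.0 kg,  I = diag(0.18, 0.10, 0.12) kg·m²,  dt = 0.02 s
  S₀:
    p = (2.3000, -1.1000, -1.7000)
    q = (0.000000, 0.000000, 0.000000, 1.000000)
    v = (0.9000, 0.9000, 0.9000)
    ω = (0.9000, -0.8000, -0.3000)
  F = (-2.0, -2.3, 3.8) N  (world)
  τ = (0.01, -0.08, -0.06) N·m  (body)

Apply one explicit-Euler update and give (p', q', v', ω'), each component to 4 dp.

a = F/m = (-0.4000, -0.4600, 0.7600)
new position p' = (2.3180, -1.0820, -1.6820)
new velocity v' = (0.8920, 0.8908, 0.9152)
α = I⁻¹(τ − ω×Iω) = (0.0289, -0.6380, -0.9800)
ω' = ω + α·dt = (0.9006, -0.8128, -0.3196)
Hamilton product q⊗(0,ω) = (0.3000000, 0.8000000, 0.9000000, 0.0000000)
updated quaternion q' = (0.0030, 0.0080, 0.0090, 0.9999)

p' = (2.3180, -1.0820, -1.6820)
q' = (0.0030, 0.0080, 0.0090, 0.9999)
v' = (0.8920, 0.8908, 0.9152)
ω' = (0.9006, -0.8128, -0.3196)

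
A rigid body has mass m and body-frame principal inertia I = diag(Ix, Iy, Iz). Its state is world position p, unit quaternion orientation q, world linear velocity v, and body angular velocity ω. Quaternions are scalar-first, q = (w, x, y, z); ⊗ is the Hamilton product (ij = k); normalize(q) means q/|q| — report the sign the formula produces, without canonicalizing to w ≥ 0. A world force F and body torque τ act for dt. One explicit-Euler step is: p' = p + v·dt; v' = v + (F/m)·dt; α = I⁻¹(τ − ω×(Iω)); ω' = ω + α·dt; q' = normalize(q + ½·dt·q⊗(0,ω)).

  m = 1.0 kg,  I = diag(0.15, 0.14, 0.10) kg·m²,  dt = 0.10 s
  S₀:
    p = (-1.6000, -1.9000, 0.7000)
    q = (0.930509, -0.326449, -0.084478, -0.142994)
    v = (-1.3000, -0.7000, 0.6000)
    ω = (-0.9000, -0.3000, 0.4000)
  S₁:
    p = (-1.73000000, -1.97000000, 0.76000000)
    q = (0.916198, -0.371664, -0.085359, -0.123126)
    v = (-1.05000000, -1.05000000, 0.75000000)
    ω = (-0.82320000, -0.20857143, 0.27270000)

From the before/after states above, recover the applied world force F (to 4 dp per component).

velocity change Δv = (0.25000000, -0.35000000, 0.15000000)
m·(v₁−v₀)/dt = (2.5000, -3.5000, 1.5000)

F = (2.5000, -3.5000, 1.5000)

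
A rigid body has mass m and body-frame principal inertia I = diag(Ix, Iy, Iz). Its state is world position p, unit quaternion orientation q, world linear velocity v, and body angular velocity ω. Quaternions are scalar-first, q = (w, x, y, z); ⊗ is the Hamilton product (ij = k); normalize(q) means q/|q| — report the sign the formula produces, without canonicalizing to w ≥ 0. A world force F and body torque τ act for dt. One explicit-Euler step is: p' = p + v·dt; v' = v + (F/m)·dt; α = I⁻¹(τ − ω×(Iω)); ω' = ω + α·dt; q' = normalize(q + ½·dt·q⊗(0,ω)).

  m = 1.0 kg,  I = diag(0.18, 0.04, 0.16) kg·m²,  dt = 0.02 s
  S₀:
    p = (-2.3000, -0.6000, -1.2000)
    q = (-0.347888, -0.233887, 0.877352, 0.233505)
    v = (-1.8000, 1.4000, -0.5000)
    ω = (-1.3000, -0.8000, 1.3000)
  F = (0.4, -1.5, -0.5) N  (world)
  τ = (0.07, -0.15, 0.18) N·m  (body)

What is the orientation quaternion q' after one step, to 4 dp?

q⊗(0,ω) = (0.0942720, 1.7796160, 0.2788070, 0.8754128)
updated quaternion q' = (-0.3469, -0.2160, 0.8800, 0.2422)

q' = (-0.3469, -0.2160, 0.8800, 0.2422)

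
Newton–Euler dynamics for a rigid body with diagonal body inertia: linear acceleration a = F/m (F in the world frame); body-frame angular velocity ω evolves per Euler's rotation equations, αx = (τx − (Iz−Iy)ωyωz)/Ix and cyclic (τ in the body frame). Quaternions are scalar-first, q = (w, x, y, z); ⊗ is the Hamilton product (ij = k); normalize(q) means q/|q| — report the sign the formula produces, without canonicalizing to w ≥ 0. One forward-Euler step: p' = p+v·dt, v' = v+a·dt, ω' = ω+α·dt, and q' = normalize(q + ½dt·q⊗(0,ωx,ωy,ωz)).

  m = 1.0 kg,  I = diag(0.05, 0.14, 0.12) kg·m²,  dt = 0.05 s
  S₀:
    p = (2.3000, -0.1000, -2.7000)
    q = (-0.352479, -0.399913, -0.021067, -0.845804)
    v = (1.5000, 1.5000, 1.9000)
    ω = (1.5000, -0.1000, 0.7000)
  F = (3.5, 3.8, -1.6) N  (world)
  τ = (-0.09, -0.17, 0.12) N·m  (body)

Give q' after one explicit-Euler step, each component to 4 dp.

q' = (-0.3225, -0.4153, -0.0449, -0.8495)

Hamilton product q⊗(0,ω) = (1.1898256, -0.6280458, -0.9535190, -0.1751435)
updated quaternion q' = (-0.3225, -0.4153, -0.0449, -0.8495)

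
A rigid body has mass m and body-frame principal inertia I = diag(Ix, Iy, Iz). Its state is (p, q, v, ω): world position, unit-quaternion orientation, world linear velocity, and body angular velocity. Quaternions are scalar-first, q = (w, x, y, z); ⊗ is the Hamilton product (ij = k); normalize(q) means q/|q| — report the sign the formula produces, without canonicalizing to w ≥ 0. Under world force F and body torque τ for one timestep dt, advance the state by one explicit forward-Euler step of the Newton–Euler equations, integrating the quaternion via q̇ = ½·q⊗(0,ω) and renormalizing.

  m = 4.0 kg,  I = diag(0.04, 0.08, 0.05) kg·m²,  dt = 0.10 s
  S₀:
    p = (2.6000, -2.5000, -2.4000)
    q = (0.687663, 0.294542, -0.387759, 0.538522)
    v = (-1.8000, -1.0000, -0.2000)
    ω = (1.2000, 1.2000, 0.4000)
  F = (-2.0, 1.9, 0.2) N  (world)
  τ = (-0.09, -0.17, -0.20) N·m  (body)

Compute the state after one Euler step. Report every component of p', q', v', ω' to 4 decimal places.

a = F/m = (-0.5000, 0.4750, 0.0500)
new position p' = (2.4200, -2.6000, -2.4200)
new velocity v' = (-1.8500, -0.9525, -0.1950)
angular accel α = (-1.8900, -2.0650, -5.1520)
new body rate ω' = (1.0110, 0.9935, -0.1152)
q⊗(0,ω) = (-0.1035484, 0.0238656, 1.3536052, 1.0938264)
updated quaternion q' = (0.6799, 0.2946, -0.3189, 0.5910)

p' = (2.4200, -2.6000, -2.4200)
q' = (0.6799, 0.2946, -0.3189, 0.5910)
v' = (-1.8500, -0.9525, -0.1950)
ω' = (1.0110, 0.9935, -0.1152)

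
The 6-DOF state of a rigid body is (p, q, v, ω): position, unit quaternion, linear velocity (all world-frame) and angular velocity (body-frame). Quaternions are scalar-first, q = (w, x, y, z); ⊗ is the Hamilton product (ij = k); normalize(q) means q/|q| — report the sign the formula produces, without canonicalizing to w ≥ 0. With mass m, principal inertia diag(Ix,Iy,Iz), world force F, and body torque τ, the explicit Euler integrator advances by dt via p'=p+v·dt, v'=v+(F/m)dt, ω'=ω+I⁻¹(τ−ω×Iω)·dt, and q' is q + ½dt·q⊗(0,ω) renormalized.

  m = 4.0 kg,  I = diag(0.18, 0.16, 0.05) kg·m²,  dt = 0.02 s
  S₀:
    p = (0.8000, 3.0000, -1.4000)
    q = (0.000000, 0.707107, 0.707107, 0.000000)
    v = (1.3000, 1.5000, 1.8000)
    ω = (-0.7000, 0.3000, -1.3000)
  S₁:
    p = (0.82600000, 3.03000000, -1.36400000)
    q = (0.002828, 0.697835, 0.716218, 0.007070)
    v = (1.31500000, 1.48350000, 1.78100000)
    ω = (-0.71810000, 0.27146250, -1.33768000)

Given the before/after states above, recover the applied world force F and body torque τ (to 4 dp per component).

rate change Δω = (-0.01810000, -0.02853750, -0.03768000)
gyro term ω₀×Iω₀ = (0.0429, 0.1183, 0.0042)
I·α + gyro = (-0.1200, -0.1100, -0.0900)
velocity change Δv = (0.01500000, -0.01650000, -0.01900000)
m·(v₁−v₀)/dt = (3.0000, -3.3000, -3.8000)

F = (3.0000, -3.3000, -3.8000)
τ = (-0.1200, -0.1100, -0.0900)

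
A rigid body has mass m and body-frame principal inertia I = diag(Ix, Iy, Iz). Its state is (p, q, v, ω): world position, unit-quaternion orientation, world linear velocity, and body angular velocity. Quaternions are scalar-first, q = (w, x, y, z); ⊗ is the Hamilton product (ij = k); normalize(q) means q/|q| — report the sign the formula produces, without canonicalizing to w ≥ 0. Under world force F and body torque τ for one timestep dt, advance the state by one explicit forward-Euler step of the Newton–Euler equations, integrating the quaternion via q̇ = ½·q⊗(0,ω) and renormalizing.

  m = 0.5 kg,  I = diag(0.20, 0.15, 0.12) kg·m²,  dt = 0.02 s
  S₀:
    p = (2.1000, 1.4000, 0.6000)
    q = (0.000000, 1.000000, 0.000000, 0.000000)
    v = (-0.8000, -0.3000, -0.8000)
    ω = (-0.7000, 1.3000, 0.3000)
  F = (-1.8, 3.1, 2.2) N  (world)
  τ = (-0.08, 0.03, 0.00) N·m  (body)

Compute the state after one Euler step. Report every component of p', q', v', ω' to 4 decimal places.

p' = (2.0840, 1.3940, 0.5840)
q' = (0.0070, 0.9999, -0.0030, 0.0130)
v' = (-0.8720, -0.1760, -0.7120)
ω' = (-0.7068, 1.3062, 0.2924)

angular accel α = (-0.3415, 0.3120, -0.3792)
ω' = ω + α·dt = (-0.7068, 1.3062, 0.2924)
q⊗(0,ω) = (0.7000000, 0.0000000, -0.3000000, 1.3000000)
q + ½dt·q⊗(0,ω), renormalized = (0.0070, 0.9999, -0.0030, 0.0130)
a = (-3.6000, 6.2000, 4.4000)
p' = p + v·dt = (2.0840, 1.3940, 0.5840)
v' = v + a·dt = (-0.8720, -0.1760, -0.7120)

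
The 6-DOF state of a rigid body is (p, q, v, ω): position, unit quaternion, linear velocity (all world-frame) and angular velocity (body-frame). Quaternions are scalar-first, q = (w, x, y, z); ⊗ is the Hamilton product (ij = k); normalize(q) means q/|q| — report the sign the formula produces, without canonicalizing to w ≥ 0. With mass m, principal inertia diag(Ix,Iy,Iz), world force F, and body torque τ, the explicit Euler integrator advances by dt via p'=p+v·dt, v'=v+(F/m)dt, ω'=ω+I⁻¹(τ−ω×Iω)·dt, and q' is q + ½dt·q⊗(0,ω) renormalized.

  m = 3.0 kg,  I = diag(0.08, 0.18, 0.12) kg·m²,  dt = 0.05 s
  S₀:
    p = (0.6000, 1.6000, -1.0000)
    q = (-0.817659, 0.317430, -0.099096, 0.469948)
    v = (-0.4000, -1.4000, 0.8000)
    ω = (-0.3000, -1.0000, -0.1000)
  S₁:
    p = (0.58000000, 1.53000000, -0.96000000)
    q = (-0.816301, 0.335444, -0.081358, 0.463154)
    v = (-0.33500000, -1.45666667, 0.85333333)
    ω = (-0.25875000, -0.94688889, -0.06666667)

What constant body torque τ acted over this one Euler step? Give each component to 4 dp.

τ = (0.0600, 0.1900, 0.1100)

rate change Δω = (0.04125000, 0.05311111, 0.03333333)
gyro term ω₀×Iω₀ = (-0.0060, -0.0012, 0.0300)
τ = I·(Δω/dt) + ω₀×(Iω₀) = (0.0600, 0.1900, 0.1100)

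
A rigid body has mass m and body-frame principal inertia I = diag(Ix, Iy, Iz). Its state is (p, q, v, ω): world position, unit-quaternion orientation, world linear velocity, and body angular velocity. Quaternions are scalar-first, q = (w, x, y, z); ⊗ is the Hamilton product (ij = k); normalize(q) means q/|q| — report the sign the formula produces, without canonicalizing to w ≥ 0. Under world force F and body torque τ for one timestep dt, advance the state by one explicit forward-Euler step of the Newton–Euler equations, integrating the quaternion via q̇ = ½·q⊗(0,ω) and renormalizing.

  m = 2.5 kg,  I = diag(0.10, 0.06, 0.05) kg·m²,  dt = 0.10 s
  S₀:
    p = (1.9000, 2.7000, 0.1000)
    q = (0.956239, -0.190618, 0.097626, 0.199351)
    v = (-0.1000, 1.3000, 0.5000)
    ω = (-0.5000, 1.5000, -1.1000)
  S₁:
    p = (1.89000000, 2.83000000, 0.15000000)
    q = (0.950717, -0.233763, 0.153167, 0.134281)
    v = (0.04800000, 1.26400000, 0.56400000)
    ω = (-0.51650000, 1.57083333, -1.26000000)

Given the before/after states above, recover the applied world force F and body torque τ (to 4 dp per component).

F = (3.7000, -0.9000, 1.6000)
τ = (0.0000, 0.0700, -0.0500)

Δv = v₁−v₀ = (0.14800000, -0.03600000, 0.06400000)
F = m·Δv/dt = (3.7000, -0.9000, 1.6000)
ω₁ − ω₀ = (-0.01650000, 0.07083333, -0.16000000)
gyro term ω₀×Iω₀ = (0.0165, 0.0275, 0.0300)
I·α + gyro = (0.0000, 0.0700, -0.0500)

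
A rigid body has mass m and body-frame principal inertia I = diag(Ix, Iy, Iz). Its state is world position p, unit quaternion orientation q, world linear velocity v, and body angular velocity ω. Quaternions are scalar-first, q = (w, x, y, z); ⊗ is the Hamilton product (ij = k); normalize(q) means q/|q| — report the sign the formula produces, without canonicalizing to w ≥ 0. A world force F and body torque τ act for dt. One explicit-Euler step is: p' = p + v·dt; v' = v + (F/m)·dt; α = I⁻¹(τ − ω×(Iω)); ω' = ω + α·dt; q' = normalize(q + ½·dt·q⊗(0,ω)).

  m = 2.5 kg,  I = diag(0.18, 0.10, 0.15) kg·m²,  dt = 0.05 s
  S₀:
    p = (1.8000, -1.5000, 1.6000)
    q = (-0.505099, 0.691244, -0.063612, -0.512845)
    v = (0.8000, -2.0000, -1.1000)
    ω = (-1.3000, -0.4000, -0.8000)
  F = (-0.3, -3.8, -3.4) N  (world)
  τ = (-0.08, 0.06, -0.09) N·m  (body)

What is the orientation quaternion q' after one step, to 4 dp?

Hamilton product q⊗(0,ω) = (0.4628964, 0.5023803, 1.4217333, 0.0448860)
updated quaternion q' = (-0.4931, 0.7033, -0.0280, -0.5113)

q' = (-0.4931, 0.7033, -0.0280, -0.5113)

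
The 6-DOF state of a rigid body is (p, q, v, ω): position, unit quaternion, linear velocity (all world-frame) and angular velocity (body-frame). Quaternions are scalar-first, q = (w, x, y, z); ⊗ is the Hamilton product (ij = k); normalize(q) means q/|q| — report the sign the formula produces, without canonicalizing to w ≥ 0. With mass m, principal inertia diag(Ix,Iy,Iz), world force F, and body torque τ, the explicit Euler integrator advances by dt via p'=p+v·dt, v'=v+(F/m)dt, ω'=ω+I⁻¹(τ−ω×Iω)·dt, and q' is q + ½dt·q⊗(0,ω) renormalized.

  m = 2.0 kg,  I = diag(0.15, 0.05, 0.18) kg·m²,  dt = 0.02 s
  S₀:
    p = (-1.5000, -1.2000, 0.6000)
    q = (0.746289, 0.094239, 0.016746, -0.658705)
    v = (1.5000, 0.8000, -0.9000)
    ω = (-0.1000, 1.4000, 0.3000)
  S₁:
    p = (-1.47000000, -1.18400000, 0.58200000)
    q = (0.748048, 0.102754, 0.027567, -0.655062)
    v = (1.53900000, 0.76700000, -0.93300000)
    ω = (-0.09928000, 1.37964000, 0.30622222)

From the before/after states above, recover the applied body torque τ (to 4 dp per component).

Δω = ω₁−ω₀ = (0.00072000, -0.02036000, 0.00622222)
I·α + gyro = (0.0600, -0.0500, 0.0700)

τ = (0.0600, -0.0500, 0.0700)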